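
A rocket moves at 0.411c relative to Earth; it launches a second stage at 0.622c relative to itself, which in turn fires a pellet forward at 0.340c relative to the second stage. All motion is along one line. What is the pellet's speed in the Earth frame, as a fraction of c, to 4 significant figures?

u ≈ 0.9086c

Compose boost 2: (0.622 + 0.411)/(1 + 0.622×0.411) = 1.033/1.25564 = 0.822687
Compose boost 3: (0.340 + 0.822687)/(1 + 0.340×0.822687) = 1.16269/1.27971 = 0.9086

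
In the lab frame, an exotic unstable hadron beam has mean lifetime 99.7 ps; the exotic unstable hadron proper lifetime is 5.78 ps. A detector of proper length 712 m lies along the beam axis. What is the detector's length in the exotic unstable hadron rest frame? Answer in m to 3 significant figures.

L ≈ 41.3 m

Time dilation ⇒ γ = Δt/τ₀ = 99.7/5.78 = 17.249
Length contraction: L = L₀/γ = 712/17.249 = 41.3 m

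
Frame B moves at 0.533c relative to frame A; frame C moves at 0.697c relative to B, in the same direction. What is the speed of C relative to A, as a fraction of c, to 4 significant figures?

Compose boost 2: (0.697 + 0.533)/(1 + 0.697×0.533) = 1.230/1.37150 = 0.8968

u ≈ 0.8968c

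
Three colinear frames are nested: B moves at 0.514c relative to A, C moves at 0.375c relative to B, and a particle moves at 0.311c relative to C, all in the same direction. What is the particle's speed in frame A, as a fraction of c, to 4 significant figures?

Compose boost 2: (0.375 + 0.514)/(1 + 0.375×0.514) = 0.8890/1.19275 = 0.745336
Compose boost 3: (0.311 + 0.745336)/(1 + 0.311×0.745336) = 1.05634/1.23180 = 0.8576

u ≈ 0.8576c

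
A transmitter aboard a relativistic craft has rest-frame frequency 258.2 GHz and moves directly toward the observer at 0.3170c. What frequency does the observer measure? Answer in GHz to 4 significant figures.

Relativistic Doppler: f_obs = f_src √((1+β)/(1−β))
= 258.2 × √(1.31700/0.683000) = 258.2 × 1.38862 = 358.5 GHz

f_obs ≈ 358.5 GHz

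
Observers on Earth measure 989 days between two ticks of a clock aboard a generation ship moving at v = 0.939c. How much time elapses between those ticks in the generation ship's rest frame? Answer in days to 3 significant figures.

τ₀ ≈ 340 days

γ = 1/√(1 − 0.939²) = 2.9077
Proper time: τ₀ = Δt/γ = 989/2.9077 = 340 days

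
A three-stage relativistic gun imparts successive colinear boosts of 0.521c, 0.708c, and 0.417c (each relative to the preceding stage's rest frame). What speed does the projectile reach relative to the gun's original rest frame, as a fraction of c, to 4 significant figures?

u ≈ 0.9567c

Compose boost 2: (0.708 + 0.521)/(1 + 0.708×0.521) = 1.229/1.36887 = 0.897822
Compose boost 3: (0.417 + 0.897822)/(1 + 0.417×0.897822) = 1.31482/1.37439 = 0.9567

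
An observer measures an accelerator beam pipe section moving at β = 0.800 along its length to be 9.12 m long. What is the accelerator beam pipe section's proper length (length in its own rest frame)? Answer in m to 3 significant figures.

L₀ ≈ 15.2 m

γ = 1/√(1 − 0.800²) = 1.6667
L₀ = γL = 1.6667 × 9.12 = 15.2 m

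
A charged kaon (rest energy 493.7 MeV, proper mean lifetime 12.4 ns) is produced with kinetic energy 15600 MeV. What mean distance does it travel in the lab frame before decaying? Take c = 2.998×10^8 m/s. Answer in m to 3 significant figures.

d ≈ 121 m

γ = 1 + K/(m₀c²) = 1 + 15600/493.7 = 32.598
β = √(1 − 1/γ²) = 0.99953
Dilated lifetime: γτ₀ = 32.598 × 12.4 ns = 404.22 ns
d = βc·γτ₀ = 0.99953 × (2.998×10^8 m/s) × 4.0422×10^-7 s = 121 m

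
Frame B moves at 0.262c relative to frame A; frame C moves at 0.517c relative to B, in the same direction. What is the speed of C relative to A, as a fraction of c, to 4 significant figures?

u ≈ 0.6861c

Compose boost 2: (0.517 + 0.262)/(1 + 0.517×0.262) = 0.7790/1.13545 = 0.6861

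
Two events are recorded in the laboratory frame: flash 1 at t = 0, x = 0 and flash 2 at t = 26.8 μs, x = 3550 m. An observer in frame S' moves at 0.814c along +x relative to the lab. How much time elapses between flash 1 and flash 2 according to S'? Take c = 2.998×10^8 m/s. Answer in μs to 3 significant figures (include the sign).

Δt' ≈ 29.5 μs

γ = 1/√(1 − 0.814²) = 1.7216
Δt' = γ(Δt − vΔx/c²) = 1.7216 × (26.8 μs − 0.814×3550 m / (2.998×10^8 m/s))
= 1.7216 × (17.161 μs) = 29.5 μs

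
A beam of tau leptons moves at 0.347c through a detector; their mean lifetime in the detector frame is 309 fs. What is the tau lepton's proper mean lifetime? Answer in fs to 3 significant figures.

τ₀ ≈ 290 fs

γ = 1/√(1 − 0.347²) = 1.0663
Proper time: τ₀ = Δt/γ = 309/1.0663 = 290 fs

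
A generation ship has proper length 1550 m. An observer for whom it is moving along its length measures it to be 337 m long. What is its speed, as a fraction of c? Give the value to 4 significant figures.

β ≈ 0.9761

γ = L₀/L = 1550/337 = 4.59941
β = √(1 − 1/γ²) = 0.9761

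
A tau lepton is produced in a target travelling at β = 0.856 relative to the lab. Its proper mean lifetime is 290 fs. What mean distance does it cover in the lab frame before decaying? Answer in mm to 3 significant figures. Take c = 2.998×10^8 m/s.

γ = 1/√(1 − 0.856²) = 1.9343
Dilated lifetime: Δt = γτ₀ = 1.9343 × 290 fs = 560.95 fs
d = vΔt = 0.856c × 560.95 fs = 2.5663×10^8 m/s × 5.6095×10^-13 s = 0.144 mm

d ≈ 0.144 mm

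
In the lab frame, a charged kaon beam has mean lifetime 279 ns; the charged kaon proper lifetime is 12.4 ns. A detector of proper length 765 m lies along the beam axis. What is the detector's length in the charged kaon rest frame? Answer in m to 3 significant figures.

Time dilation ⇒ γ = Δt/τ₀ = 279/12.4 = 22.500
Length contraction: L = L₀/γ = 765/22.500 = 34.0 m

L ≈ 34.0 m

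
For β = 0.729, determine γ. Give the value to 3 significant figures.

γ ≈ 1.46

γ = 1/√(1 − β²) = 1/√(1 − 0.729²) = 1/√(0.46856) = 1.46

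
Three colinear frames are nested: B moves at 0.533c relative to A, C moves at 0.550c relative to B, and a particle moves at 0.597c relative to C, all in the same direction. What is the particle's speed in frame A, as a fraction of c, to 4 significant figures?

Compose boost 2: (0.550 + 0.533)/(1 + 0.550×0.533) = 1.083/1.29315 = 0.837490
Compose boost 3: (0.597 + 0.837490)/(1 + 0.597×0.837490) = 1.43449/1.49998 = 0.9563

u ≈ 0.9563c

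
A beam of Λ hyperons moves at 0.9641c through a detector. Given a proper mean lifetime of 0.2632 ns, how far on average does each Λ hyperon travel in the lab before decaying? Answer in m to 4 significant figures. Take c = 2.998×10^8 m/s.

d ≈ 0.2865 m

γ = 1/√(1 − 0.9641²) = 3.76592
Dilated lifetime: Δt = γτ₀ = 3.76592 × 0.2632 ns = 0.991190 ns
d = vΔt = 0.9641c × 0.991190 ns = 2.89037×10^8 m/s × 9.91190×10^-10 s = 0.2865 m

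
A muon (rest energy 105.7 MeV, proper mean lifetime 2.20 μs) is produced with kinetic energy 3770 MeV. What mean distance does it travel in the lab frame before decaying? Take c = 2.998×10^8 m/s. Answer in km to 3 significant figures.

d ≈ 24.2 km

γ = 1 + K/(m₀c²) = 1 + 3770/105.7 = 36.667
β = √(1 − 1/γ²) = 0.99963
Dilated lifetime: γτ₀ = 36.667 × 2.20 μs = 80.667 μs
d = βc·γτ₀ = 0.99963 × (2.998×10^8 m/s) × 8.0667×10^-5 s = 24.2 km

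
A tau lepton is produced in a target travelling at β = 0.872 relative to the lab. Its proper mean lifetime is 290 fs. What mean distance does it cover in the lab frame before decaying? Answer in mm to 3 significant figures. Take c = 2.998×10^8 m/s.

d ≈ 0.155 mm

γ = 1/√(1 − 0.872²) = 2.0429
Dilated lifetime: Δt = γτ₀ = 2.0429 × 290 fs = 592.43 fs
d = vΔt = 0.872c × 592.43 fs = 2.6143×10^8 m/s × 5.9243×10^-13 s = 0.155 mm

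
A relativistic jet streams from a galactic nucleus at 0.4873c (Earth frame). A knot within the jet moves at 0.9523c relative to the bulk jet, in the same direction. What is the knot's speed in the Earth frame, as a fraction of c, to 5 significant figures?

u ≈ 0.98330c

Relativistic velocity addition: u = (u' + v)/(1 + u'v/c²)
= (0.9523 + 0.4873)/(1 + 0.9523×0.4873) = 1.4396/1.464056 = 0.98330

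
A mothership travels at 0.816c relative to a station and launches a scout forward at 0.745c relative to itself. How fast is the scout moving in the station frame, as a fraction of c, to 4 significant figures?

Compose boost 2: (0.745 + 0.816)/(1 + 0.745×0.816) = 1.561/1.60792 = 0.9708

u ≈ 0.9708c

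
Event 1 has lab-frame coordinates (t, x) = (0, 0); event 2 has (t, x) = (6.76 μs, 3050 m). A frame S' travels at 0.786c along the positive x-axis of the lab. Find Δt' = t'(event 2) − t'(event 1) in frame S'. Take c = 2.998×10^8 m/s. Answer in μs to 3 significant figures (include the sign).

γ = 1/√(1 − 0.786²) = 1.6175
Δt' = γ(Δt − vΔx/c²) = 1.6175 × (6.76 μs − 0.786×3050 m / (2.998×10^8 m/s))
= 1.6175 × (-1.2363 μs) = -2.00 μs

Δt' ≈ -2.00 μs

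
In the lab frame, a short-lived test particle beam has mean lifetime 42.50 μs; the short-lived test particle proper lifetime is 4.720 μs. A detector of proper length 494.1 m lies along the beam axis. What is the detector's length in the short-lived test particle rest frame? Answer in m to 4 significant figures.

L ≈ 54.87 m

Time dilation ⇒ γ = Δt/τ₀ = 42.50/4.720 = 9.00424
Length contraction: L = L₀/γ = 494.1/9.00424 = 54.87 m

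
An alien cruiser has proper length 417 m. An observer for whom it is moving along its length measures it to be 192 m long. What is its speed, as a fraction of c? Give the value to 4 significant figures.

β ≈ 0.8877

γ = L₀/L = 417/192 = 2.17188
β = √(1 − 1/γ²) = 0.8877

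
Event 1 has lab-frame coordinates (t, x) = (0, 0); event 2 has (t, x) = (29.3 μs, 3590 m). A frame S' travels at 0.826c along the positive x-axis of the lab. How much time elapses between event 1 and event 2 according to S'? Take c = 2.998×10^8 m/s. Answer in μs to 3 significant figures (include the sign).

Δt' ≈ 34.4 μs

γ = 1/√(1 − 0.826²) = 1.7741
Δt' = γ(Δt − vΔx/c²) = 1.7741 × (29.3 μs − 0.826×3590 m / (2.998×10^8 m/s))
= 1.7741 × (19.409 μs) = 34.4 μs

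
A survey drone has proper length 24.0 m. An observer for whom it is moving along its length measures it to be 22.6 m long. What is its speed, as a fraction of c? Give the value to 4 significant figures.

β ≈ 0.3365

γ = L₀/L = 24.0/22.6 = 1.06195
β = √(1 − 1/γ²) = 0.3365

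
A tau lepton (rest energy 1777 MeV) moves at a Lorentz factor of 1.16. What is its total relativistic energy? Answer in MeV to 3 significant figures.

E ≈ 2060 MeV

γ = 1.16 (given)
E = γm₀c² = 1.16 × 1777 MeV = 2060 MeV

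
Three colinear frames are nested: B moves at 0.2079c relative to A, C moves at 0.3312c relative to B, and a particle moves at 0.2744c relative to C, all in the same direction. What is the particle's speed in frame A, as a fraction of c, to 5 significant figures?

u ≈ 0.68409c

Compose boost 2: (0.3312 + 0.2079)/(1 + 0.3312×0.2079) = 0.53910/1.068856 = 0.5043708
Compose boost 3: (0.2744 + 0.5043708)/(1 + 0.2744×0.5043708) = 0.7787708/1.138399 = 0.68409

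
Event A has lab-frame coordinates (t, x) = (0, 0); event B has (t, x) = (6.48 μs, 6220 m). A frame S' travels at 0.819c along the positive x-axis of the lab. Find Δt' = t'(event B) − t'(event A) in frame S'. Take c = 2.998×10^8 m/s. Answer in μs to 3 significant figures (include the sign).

γ = 1/√(1 − 0.819²) = 1.7428
Δt' = γ(Δt − vΔx/c²) = 1.7428 × (6.48 μs − 0.819×6220 m / (2.998×10^8 m/s))
= 1.7428 × (-10.512 μs) = -18.3 μs

Δt' ≈ -18.3 μs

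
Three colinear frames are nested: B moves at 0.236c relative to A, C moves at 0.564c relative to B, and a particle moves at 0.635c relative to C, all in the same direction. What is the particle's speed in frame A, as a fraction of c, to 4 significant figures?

Compose boost 2: (0.564 + 0.236)/(1 + 0.564×0.236) = 0.8000/1.13310 = 0.706025
Compose boost 3: (0.635 + 0.706025)/(1 + 0.635×0.706025) = 1.34103/1.44833 = 0.9259

u ≈ 0.9259c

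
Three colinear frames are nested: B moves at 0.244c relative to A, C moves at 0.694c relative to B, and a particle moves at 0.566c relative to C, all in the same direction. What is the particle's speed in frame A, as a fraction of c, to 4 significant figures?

u ≈ 0.9409c

Compose boost 2: (0.694 + 0.244)/(1 + 0.694×0.244) = 0.9380/1.16934 = 0.802165
Compose boost 3: (0.566 + 0.802165)/(1 + 0.566×0.802165) = 1.36816/1.45403 = 0.9409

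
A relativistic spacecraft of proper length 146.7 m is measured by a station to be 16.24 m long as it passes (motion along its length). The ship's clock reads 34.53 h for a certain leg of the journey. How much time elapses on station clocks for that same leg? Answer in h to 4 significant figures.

Length contraction ⇒ γ = L₀/L = 146.7/16.24 = 9.03325
Time dilation: Δt = γτ₀ = 9.03325 × 34.53 h = 311.9 h

Δt ≈ 311.9 h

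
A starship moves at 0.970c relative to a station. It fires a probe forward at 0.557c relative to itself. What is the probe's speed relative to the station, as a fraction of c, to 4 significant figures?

u ≈ 0.9914c

Relativistic velocity addition: u = (u' + v)/(1 + u'v/c²)
= (0.557 + 0.970)/(1 + 0.557×0.970) = 1.527/1.54029 = 0.9914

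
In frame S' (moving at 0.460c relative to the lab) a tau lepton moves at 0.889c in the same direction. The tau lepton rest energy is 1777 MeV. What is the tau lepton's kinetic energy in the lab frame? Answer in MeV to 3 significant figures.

u_lab = (0.889 + 0.460)/(1 + 0.889×0.460) = 0.957457
γ = 1/√(1 − 0.957457²) = 3.4653
K = (γ − 1)m₀c² = (3.4653 − 1) × 1777 = 2.4653 × 1777 = 4380 MeV

K ≈ 4380 MeV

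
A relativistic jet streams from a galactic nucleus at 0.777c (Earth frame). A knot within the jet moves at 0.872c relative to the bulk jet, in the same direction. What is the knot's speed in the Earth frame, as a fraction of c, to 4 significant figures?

Relativistic velocity addition: u = (u' + v)/(1 + u'v/c²)
= (0.872 + 0.777)/(1 + 0.872×0.777) = 1.649/1.67754 = 0.9830

u ≈ 0.9830c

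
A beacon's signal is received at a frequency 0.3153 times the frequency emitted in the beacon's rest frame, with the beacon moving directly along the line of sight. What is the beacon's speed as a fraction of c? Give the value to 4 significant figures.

β ≈ 0.8192

f_obs/f_src = √((1−β)/(1+β)) = 0.3153  ⇒  (1−β)/(1+β) = 0.0994141
β = |1 − D²|/(1 + D²) = |1 − 0.0994141|/(1 + 0.0994141) = 0.8192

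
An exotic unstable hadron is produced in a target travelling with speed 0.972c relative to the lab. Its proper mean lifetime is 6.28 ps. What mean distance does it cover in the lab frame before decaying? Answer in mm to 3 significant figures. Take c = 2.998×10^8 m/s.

γ = 1/√(1 − 0.972²) = 4.2557
Dilated lifetime: Δt = γτ₀ = 4.2557 × 6.28 ps = 26.726 ps
d = vΔt = 0.972c × 26.726 ps = 2.9141×10^8 m/s × 2.6726×10^-11 s = 7.79 mm

d ≈ 7.79 mm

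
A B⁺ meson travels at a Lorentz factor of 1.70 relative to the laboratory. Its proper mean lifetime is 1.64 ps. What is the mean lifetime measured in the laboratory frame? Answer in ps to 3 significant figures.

γ = 1.70 (given)
Time dilation: Δt = γτ₀ = 1.70 × 1.64 ps = 2.79 ps

Δt ≈ 2.79 ps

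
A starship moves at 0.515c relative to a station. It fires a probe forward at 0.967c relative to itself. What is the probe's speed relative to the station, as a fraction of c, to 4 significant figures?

u ≈ 0.9893c

Relativistic velocity addition: u = (u' + v)/(1 + u'v/c²)
= (0.967 + 0.515)/(1 + 0.967×0.515) = 1.482/1.49801 = 0.9893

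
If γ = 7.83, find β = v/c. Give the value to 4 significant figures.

β = √(1 − 1/γ²) = √(1 − 1/7.83²) = √(0.983689) = 0.9918

β ≈ 0.9918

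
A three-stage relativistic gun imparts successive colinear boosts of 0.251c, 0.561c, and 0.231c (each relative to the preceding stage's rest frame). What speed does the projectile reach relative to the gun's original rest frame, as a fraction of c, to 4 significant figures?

Compose boost 2: (0.561 + 0.251)/(1 + 0.561×0.251) = 0.8120/1.14081 = 0.711774
Compose boost 3: (0.231 + 0.711774)/(1 + 0.231×0.711774) = 0.942774/1.16442 = 0.8097

u ≈ 0.8097c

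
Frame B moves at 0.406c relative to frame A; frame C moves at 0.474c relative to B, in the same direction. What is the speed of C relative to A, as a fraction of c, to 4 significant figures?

u ≈ 0.7380c

Compose boost 2: (0.474 + 0.406)/(1 + 0.474×0.406) = 0.8800/1.19244 = 0.7380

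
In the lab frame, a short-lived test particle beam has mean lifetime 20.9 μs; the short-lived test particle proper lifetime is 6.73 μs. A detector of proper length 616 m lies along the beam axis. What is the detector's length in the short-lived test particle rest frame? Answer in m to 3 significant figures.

L ≈ 198 m

Time dilation ⇒ γ = Δt/τ₀ = 20.9/6.73 = 3.1055
Length contraction: L = L₀/γ = 616/3.1055 = 198 m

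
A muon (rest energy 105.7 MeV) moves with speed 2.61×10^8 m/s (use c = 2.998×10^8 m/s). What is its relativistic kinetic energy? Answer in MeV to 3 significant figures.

β = v/c = 2.61×10^8 / 2.998×10^8 = 0.87058
γ = 1/√(1 − 0.87058²) = 2.0324
K = (γ − 1)m₀c² = (2.0324 − 1) × 105.7 MeV = 1.0324 × 105.7 MeV = 109 MeV

K ≈ 109 MeV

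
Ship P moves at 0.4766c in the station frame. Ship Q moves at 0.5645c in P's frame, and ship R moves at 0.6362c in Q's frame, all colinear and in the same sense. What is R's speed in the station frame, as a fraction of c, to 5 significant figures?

Compose boost 2: (0.5645 + 0.4766)/(1 + 0.5645×0.4766) = 1.0411/1.269041 = 0.8203835
Compose boost 3: (0.6362 + 0.8203835)/(1 + 0.6362×0.8203835) = 1.456583/1.521928 = 0.95706

u ≈ 0.95706c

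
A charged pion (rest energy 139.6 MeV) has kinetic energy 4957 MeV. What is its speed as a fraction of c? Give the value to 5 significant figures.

β ≈ 0.99962

γ = 1 + K/(m₀c²) = 1 + 4957/139.6 = 36.50860
β = √(1 − 1/γ²) = 0.99962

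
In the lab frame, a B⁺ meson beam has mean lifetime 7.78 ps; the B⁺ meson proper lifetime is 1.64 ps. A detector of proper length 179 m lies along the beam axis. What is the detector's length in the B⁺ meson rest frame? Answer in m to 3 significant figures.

L ≈ 37.7 m

Time dilation ⇒ γ = Δt/τ₀ = 7.78/1.64 = 4.7439
Length contraction: L = L₀/γ = 179/4.7439 = 37.7 m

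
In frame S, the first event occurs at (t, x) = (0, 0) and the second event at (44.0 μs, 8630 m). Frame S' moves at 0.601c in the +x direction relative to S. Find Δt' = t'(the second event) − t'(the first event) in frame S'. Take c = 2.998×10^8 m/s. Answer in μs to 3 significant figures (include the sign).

γ = 1/√(1 − 0.601²) = 1.2512
Δt' = γ(Δt − vΔx/c²) = 1.2512 × (44.0 μs − 0.601×8630 m / (2.998×10^8 m/s))
= 1.2512 × (26.700 μs) = 33.4 μs

Δt' ≈ 33.4 μs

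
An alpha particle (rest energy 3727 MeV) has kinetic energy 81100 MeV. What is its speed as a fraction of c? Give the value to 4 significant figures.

β ≈ 0.9990

γ = 1 + K/(m₀c²) = 1 + 81100/3727 = 22.7601
β = √(1 − 1/γ²) = 0.9990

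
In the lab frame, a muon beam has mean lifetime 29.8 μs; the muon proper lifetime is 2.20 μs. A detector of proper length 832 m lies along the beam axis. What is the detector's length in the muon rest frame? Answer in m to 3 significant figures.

Time dilation ⇒ γ = Δt/τ₀ = 29.8/2.20 = 13.545
Length contraction: L = L₀/γ = 832/13.545 = 61.4 m

L ≈ 61.4 m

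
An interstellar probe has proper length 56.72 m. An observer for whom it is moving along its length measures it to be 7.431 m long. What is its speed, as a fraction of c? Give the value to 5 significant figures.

γ = L₀/L = 56.72/7.431 = 7.632889
β = √(1 − 1/γ²) = 0.99138

β ≈ 0.99138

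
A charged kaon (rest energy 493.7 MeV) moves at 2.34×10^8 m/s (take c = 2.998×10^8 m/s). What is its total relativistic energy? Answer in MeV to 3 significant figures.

E ≈ 790 MeV

β = v/c = 2.34×10^8 / 2.998×10^8 = 0.78052
γ = 1/√(1 − 0.78052²) = 1.5997
E = γm₀c² = 1.5997 × 493.7 MeV = 790 MeV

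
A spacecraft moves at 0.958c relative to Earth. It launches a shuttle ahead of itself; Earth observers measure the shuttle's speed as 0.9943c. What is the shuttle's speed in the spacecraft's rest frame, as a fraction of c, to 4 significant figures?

Inverse velocity addition: u' = (u − v)/(1 − uv/c²)
= (0.9943 − 0.958)/(1 − 0.9943×0.958) = 0.03630/0.0474606 = 0.7648

u' ≈ 0.7648c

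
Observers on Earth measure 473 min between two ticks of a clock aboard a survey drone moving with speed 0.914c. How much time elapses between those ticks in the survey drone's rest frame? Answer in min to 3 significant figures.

τ₀ ≈ 192 min

γ = 1/√(1 − 0.914²) = 2.4648
Proper time: τ₀ = Δt/γ = 473/2.4648 = 192 min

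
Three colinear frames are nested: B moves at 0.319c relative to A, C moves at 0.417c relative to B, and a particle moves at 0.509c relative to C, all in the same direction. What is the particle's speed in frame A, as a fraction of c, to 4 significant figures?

Compose boost 2: (0.417 + 0.319)/(1 + 0.417×0.319) = 0.7360/1.13302 = 0.649590
Compose boost 3: (0.509 + 0.649590)/(1 + 0.509×0.649590) = 1.15859/1.33064 = 0.8707

u ≈ 0.8707c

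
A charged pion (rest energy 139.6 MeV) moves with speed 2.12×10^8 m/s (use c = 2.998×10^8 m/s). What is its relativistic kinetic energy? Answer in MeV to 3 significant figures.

K ≈ 57.8 MeV

β = v/c = 2.12×10^8 / 2.998×10^8 = 0.70714
γ = 1/√(1 − 0.70714²) = 1.4143
K = (γ − 1)m₀c² = (1.4143 − 1) × 139.6 MeV = 0.41428 × 139.6 MeV = 57.8 MeV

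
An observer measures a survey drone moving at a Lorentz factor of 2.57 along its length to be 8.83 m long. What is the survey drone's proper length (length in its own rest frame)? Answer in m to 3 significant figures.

L₀ ≈ 22.7 m

γ = 2.57 (given)
L₀ = γL = 2.57 × 8.83 = 22.7 m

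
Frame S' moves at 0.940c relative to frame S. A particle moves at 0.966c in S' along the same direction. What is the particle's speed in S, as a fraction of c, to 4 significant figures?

Relativistic velocity addition: u = (u' + v)/(1 + u'v/c²)
= (0.966 + 0.940)/(1 + 0.966×0.940) = 1.906/1.90804 = 0.9989

u ≈ 0.9989c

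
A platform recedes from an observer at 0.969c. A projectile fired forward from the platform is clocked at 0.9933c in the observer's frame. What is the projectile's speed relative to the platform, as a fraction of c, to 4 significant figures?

u' ≈ 0.6481c

Inverse velocity addition: u' = (u − v)/(1 − uv/c²)
= (0.9933 − 0.969)/(1 − 0.9933×0.969) = 0.02430/0.0374923 = 0.6481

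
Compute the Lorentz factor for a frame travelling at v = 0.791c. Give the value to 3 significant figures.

γ = 1/√(1 − β²) = 1/√(1 − 0.791²) = 1/√(0.37432) = 1.63

γ ≈ 1.63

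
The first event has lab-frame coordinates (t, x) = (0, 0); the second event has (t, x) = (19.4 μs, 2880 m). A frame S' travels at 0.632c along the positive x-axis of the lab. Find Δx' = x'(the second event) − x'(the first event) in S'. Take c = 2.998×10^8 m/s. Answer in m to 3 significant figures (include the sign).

γ = 1/√(1 − 0.632²) = 1.2904
Δx' = γ(Δx − vΔt) = 1.2904 × (2880 m − 0.632×(2.998×10^8 m/s)×19.4×10^-6 s)
= 1.2904 × (-795.79 m) = -1030 m

Δx' ≈ -1030 m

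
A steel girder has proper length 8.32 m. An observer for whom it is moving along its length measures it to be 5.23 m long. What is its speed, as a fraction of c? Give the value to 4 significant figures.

γ = L₀/L = 8.32/5.23 = 1.59082
β = √(1 − 1/γ²) = 0.7777

β ≈ 0.7777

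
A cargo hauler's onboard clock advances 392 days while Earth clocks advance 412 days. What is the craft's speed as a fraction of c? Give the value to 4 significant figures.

β ≈ 0.3078

γ = Δt/τ₀ = 412/392 = 1.05102
β = √(1 − 1/γ²) = √(1 − 1/1.05102²) = 0.3078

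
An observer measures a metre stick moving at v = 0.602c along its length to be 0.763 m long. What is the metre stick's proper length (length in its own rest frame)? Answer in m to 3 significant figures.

L₀ ≈ 0.956 m

γ = 1/√(1 − 0.602²) = 1.2524
L₀ = γL = 1.2524 × 0.763 = 0.956 m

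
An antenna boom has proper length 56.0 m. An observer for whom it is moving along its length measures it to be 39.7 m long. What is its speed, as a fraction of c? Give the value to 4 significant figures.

γ = L₀/L = 56.0/39.7 = 1.41058
β = √(1 − 1/γ²) = 0.7053

β ≈ 0.7053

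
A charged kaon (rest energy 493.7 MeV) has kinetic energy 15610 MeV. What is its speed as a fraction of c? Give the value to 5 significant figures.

γ = 1 + K/(m₀c²) = 1 + 15610/493.7 = 32.61839
β = √(1 − 1/γ²) = 0.99953

β ≈ 0.99953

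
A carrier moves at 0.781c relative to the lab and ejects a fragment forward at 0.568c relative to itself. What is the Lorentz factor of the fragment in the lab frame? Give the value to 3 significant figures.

u_lab = (0.568 + 0.781)/(1 + 0.568×0.781) = 1.349/1.44361 = 0.934464
γ = 1/√(1 − 0.934464²) = 2.81

γ ≈ 2.81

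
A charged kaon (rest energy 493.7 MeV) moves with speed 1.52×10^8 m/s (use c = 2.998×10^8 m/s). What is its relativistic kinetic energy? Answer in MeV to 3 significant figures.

β = v/c = 1.52×10^8 / 2.998×10^8 = 0.50700
γ = 1/√(1 − 0.50700²) = 1.1602
K = (γ − 1)m₀c² = (1.1602 − 1) × 493.7 MeV = 0.16017 × 493.7 MeV = 79.1 MeV

K ≈ 79.1 MeV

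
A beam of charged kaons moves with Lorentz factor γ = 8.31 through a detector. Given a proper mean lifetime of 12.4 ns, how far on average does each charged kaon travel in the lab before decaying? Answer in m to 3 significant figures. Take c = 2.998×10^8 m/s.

β = √(1 − 1/γ²) = √(1 − 1/8.31²) = 0.99273
Dilated lifetime: Δt = γτ₀ = 8.31 × 12.4 ns = 103.04 ns
d = vΔt = 0.99273c × 103.04 ns = 2.9762×10^8 m/s × 1.0304×10^-7 s = 30.7 m

d ≈ 30.7 m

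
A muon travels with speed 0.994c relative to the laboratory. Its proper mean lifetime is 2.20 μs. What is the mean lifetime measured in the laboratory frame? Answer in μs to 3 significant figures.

γ = 1/√(1 − 0.994²) = 9.1424
Time dilation: Δt = γτ₀ = 9.1424 × 2.20 μs = 20.1 μs

Δt ≈ 20.1 μs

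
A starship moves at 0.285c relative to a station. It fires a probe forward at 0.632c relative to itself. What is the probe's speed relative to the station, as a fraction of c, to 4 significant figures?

Relativistic velocity addition: u = (u' + v)/(1 + u'v/c²)
= (0.632 + 0.285)/(1 + 0.632×0.285) = 0.9170/1.18012 = 0.7770

u ≈ 0.7770c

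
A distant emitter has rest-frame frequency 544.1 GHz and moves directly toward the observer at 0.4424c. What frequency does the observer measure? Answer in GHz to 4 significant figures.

f_obs ≈ 875.1 GHz

Relativistic Doppler: f_obs = f_src √((1+β)/(1−β))
= 544.1 × √(1.44240/0.557600) = 544.1 × 1.60835 = 875.1 GHz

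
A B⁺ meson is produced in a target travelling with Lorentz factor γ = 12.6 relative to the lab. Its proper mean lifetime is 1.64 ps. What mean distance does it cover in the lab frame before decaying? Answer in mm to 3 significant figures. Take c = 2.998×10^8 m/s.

β = √(1 − 1/γ²) = √(1 − 1/12.6²) = 0.99685
Dilated lifetime: Δt = γτ₀ = 12.6 × 1.64 ps = 20.664 ps
d = vΔt = 0.99685c × 20.664 ps = 2.9885×10^8 m/s × 2.0664×10^-11 s = 6.18 mm

d ≈ 6.18 mm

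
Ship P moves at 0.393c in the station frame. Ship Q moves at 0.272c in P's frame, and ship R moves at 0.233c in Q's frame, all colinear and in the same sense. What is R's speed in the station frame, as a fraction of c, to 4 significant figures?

Compose boost 2: (0.272 + 0.393)/(1 + 0.272×0.393) = 0.6650/1.10690 = 0.600779
Compose boost 3: (0.233 + 0.600779)/(1 + 0.233×0.600779) = 0.833779/1.13998 = 0.7314

u ≈ 0.7314c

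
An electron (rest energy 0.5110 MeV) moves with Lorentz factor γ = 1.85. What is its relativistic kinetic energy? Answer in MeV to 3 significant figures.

γ = 1.85 (given)
K = (γ − 1)m₀c² = (1.85 − 1) × 0.5110 MeV = 0.85000 × 0.5110 MeV = 0.434 MeV

K ≈ 0.434 MeV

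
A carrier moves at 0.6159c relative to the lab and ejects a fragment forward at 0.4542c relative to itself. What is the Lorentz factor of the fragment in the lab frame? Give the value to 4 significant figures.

γ ≈ 1.823

u_lab = (0.4542 + 0.6159)/(1 + 0.4542×0.6159) = 1.0701/1.279742 = 0.8361843
γ = 1/√(1 − 0.8361843²) = 1.823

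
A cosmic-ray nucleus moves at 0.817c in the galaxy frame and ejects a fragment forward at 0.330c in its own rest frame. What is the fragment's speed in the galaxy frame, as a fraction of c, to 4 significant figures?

Compose boost 2: (0.330 + 0.817)/(1 + 0.330×0.817) = 1.147/1.26961 = 0.9034

u ≈ 0.9034c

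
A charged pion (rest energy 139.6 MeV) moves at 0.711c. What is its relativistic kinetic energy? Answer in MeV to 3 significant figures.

K ≈ 58.9 MeV

γ = 1/√(1 − 0.711²) = 1.4221
K = (γ − 1)m₀c² = (1.4221 − 1) × 139.6 MeV = 0.42209 × 139.6 MeV = 58.9 MeV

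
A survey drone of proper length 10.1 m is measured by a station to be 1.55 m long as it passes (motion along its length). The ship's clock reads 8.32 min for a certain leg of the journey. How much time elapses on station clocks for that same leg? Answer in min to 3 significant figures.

Length contraction ⇒ γ = L₀/L = 10.1/1.55 = 6.5161
Time dilation: Δt = γτ₀ = 6.5161 × 8.32 min = 54.2 min

Δt ≈ 54.2 min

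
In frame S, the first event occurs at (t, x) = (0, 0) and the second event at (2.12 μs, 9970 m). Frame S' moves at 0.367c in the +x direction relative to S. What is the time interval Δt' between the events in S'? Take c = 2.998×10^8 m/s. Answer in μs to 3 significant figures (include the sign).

γ = 1/√(1 − 0.367²) = 1.0750
Δt' = γ(Δt − vΔx/c²) = 1.0750 × (2.12 μs − 0.367×9970 m / (2.998×10^8 m/s))
= 1.0750 × (-10.085 μs) = -10.8 μs

Δt' ≈ -10.8 μs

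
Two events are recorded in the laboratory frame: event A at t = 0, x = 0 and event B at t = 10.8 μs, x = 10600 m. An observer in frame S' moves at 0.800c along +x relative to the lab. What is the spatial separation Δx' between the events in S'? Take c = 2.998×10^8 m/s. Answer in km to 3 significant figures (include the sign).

γ = 1/√(1 − 0.800²) = 1.6667
Δx' = γ(Δx − vΔt) = 1.6667 × (10600 m − 0.800×(2.998×10^8 m/s)×10.8×10^-6 s)
= 1.6667 × (8009.7 m) = 13.3 km

Δx' ≈ 13.3 km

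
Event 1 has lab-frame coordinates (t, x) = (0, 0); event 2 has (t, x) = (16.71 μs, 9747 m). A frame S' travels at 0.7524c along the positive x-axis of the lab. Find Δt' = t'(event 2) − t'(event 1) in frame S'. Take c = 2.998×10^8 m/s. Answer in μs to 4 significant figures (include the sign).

γ = 1/√(1 − 0.7524²) = 1.51813
Δt' = γ(Δt − vΔx/c²) = 1.51813 × (16.71 μs − 0.7524×9747 m / (2.998×10^8 m/s))
= 1.51813 × (-7.75178 μs) = -11.77 μs

Δt' ≈ -11.77 μs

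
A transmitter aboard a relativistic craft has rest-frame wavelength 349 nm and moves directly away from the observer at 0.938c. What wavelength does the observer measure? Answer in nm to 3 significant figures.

λ_obs ≈ 1950 nm

Relativistic Doppler: λ_obs = λ_src √((1+β)/(1−β))
= 349 × √(1.9380/0.062000) = 349 × 5.5909 = 1950 nm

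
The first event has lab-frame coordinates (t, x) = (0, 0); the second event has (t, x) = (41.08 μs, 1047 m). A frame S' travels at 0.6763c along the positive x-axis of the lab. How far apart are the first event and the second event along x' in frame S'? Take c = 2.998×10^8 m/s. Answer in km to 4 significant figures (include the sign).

Δx' ≈ -9.886 km

γ = 1/√(1 − 0.6763²) = 1.35754
Δx' = γ(Δx − vΔt) = 1.35754 × (1047 m − 0.6763×(2.998×10^8 m/s)×41.08×10^-6 s)
= 1.35754 × (-7282.16 m) = -9.886 km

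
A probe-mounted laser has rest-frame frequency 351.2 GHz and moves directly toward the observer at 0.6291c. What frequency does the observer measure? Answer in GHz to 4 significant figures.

Relativistic Doppler: f_obs = f_src √((1+β)/(1−β))
= 351.2 × √(1.62910/0.370900) = 351.2 × 2.09578 = 736.0 GHz

f_obs ≈ 736.0 GHz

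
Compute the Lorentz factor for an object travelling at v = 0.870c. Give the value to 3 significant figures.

γ ≈ 2.03

γ = 1/√(1 − β²) = 1/√(1 − 0.870²) = 1/√(0.24310) = 2.03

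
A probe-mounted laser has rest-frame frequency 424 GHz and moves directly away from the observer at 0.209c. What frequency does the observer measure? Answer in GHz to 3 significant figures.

f_obs ≈ 343 GHz

Relativistic Doppler: f_obs = f_src √((1−β)/(1+β))
= 424 × √(0.79100/1.2090) = 424 × 0.80886 = 343 GHz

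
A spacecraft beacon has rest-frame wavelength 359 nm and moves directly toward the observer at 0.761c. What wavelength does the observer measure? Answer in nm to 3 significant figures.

λ_obs ≈ 132 nm

Relativistic Doppler: λ_obs = λ_src √((1−β)/(1+β))
= 359 × √(0.23900/1.7610) = 359 × 0.36840 = 132 nm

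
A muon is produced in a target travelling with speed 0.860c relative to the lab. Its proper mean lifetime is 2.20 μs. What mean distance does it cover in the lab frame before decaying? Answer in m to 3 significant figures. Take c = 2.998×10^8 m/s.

γ = 1/√(1 − 0.860²) = 1.9597
Dilated lifetime: Δt = γτ₀ = 1.9597 × 2.20 μs = 4.3112 μs
d = vΔt = 0.860c × 4.3112 μs = 2.5783×10^8 m/s × 4.3112×10^-6 s = 1110 m

d ≈ 1110 m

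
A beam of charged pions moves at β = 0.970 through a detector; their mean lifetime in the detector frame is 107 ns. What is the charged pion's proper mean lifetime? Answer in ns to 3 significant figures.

γ = 1/√(1 − 0.970²) = 4.1135
Proper time: τ₀ = Δt/γ = 107/4.1135 = 26.0 ns

τ₀ ≈ 26.0 ns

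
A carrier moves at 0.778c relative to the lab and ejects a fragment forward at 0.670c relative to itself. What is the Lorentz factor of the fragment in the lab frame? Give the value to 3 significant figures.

γ ≈ 3.26

u_lab = (0.670 + 0.778)/(1 + 0.670×0.778) = 1.448/1.52126 = 0.951843
γ = 1/√(1 − 0.951843²) = 3.26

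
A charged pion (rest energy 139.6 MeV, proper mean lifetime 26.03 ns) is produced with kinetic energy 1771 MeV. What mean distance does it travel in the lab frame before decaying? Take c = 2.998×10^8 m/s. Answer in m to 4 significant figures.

d ≈ 106.5 m

γ = 1 + K/(m₀c²) = 1 + 1771/139.6 = 13.6862
β = √(1 − 1/γ²) = 0.997327
Dilated lifetime: γτ₀ = 13.6862 × 26.03 ns = 356.253 ns
d = βc·γτ₀ = 0.997327 × (2.998×10^8 m/s) × 3.56253×10^-7 s = 106.5 m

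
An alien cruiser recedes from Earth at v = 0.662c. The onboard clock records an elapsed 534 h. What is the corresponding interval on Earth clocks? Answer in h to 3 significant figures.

γ = 1/√(1 − 0.662²) = 1.3342
Time dilation: Δt = γτ₀ = 1.3342 × 534 h = 712 h

Δt ≈ 712 h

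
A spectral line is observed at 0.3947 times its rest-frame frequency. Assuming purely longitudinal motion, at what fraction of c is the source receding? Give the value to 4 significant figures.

f_obs/f_src = √((1−β)/(1+β)) = 0.3947  ⇒  (1−β)/(1+β) = 0.155788
β = |1 − D²|/(1 + D²) = |1 − 0.155788|/(1 + 0.155788) = 0.7304

β ≈ 0.7304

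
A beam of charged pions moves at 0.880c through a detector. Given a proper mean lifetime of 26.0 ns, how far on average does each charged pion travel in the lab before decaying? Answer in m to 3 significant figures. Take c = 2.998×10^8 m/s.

d ≈ 14.4 m

γ = 1/√(1 − 0.880²) = 2.1054
Dilated lifetime: Δt = γτ₀ = 2.1054 × 26.0 ns = 54.740 ns
d = vΔt = 0.880c × 54.740 ns = 2.6382×10^8 m/s × 5.4740×10^-8 s = 14.4 m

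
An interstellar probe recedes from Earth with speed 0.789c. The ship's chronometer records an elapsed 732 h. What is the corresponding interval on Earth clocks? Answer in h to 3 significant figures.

γ = 1/√(1 − 0.789²) = 1.6276
Time dilation: Δt = γτ₀ = 1.6276 × 732 h = 1190 h

Δt ≈ 1190 h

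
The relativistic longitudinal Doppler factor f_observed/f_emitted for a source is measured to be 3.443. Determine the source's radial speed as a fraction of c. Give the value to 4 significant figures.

f_obs/f_src = √((1+β)/(1−β)) = 3.443  ⇒  (1+β)/(1−β) = 11.8542
β = |1 − D²|/(1 + D²) = |1 − 11.8542|/(1 + 11.8542) = 0.8444

β ≈ 0.8444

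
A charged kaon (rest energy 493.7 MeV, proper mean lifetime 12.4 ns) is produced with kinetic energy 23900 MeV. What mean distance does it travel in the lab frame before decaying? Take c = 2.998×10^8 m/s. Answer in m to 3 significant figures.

γ = 1 + K/(m₀c²) = 1 + 23900/493.7 = 49.410
β = √(1 − 1/γ²) = 0.99980
Dilated lifetime: γτ₀ = 49.410 × 12.4 ns = 612.68 ns
d = βc·γτ₀ = 0.99980 × (2.998×10^8 m/s) × 6.1268×10^-7 s = 184 m

d ≈ 184 m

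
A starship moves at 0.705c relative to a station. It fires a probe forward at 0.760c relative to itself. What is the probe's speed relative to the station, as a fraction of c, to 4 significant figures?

u ≈ 0.9539c

Relativistic velocity addition: u = (u' + v)/(1 + u'v/c²)
= (0.760 + 0.705)/(1 + 0.760×0.705) = 1.465/1.53580 = 0.9539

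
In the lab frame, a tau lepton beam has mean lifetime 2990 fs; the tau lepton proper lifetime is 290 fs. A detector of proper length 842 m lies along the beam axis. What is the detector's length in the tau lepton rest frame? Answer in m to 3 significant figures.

Time dilation ⇒ γ = Δt/τ₀ = 2990/290 = 10.310
Length contraction: L = L₀/γ = 842/10.310 = 81.7 m

L ≈ 81.7 m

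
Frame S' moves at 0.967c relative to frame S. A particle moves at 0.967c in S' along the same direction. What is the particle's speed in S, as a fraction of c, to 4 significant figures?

Relativistic velocity addition: u = (u' + v)/(1 + u'v/c²)
= (0.967 + 0.967)/(1 + 0.967×0.967) = 1.934/1.93509 = 0.9994

u ≈ 0.9994c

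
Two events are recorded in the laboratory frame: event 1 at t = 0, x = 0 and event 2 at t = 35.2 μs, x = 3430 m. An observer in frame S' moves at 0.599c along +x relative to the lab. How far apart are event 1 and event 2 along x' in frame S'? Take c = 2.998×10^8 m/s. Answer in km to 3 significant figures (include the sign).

γ = 1/√(1 − 0.599²) = 1.2488
Δx' = γ(Δx − vΔt) = 1.2488 × (3430 m − 0.599×(2.998×10^8 m/s)×35.2×10^-6 s)
= 1.2488 × (-2891.2 m) = -3.61 km

Δx' ≈ -3.61 km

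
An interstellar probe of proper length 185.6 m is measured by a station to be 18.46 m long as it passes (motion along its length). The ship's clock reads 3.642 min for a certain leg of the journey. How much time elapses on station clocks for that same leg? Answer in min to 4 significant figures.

Δt ≈ 36.62 min

Length contraction ⇒ γ = L₀/L = 185.6/18.46 = 10.0542
Time dilation: Δt = γτ₀ = 10.0542 × 3.642 min = 36.62 min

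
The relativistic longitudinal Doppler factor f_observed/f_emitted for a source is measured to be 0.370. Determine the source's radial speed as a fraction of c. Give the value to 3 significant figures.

f_obs/f_src = √((1−β)/(1+β)) = 0.370  ⇒  (1−β)/(1+β) = 0.13690
β = |1 − D²|/(1 + D²) = |1 − 0.13690|/(1 + 0.13690) = 0.759

β ≈ 0.759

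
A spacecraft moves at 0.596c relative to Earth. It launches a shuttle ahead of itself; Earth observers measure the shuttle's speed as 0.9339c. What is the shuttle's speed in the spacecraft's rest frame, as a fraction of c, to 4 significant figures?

u' ≈ 0.7621c

Inverse velocity addition: u' = (u − v)/(1 − uv/c²)
= (0.9339 − 0.596)/(1 − 0.9339×0.596) = 0.3379/0.443396 = 0.7621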